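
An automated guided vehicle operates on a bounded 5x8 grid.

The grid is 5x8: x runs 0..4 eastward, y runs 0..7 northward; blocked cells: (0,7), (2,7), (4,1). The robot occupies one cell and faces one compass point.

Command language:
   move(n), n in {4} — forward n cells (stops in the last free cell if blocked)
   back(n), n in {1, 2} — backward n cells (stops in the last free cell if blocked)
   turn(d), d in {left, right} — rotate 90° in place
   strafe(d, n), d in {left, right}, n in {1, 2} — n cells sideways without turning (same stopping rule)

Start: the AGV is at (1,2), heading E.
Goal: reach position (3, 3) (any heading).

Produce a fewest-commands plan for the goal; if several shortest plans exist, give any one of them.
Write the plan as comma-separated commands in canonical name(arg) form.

t0: at (1,2), heading E
[1] after strafe(left, 1): at (1,3), heading E
[2] after turn(left): at (1,3), heading N
[3] after strafe(right, 2): at (3,3), heading N
shorter routes all fall short; 3 is best.

strafe(left, 1), turn(left), strafe(right, 2)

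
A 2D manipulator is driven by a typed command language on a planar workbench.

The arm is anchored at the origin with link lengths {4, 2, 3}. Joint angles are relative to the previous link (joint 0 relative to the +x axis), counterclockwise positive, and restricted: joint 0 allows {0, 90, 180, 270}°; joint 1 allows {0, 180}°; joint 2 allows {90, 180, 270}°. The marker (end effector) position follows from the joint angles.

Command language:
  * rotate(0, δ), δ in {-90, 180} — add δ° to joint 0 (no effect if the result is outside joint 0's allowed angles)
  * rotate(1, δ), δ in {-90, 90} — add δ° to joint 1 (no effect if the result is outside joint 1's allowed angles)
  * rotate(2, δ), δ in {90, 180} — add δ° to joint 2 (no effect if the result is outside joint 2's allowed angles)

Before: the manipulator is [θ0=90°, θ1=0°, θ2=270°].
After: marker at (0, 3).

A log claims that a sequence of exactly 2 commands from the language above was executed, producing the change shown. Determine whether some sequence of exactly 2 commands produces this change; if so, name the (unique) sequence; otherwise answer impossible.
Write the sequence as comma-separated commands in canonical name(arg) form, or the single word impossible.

key: order matters: swapping rotate(2, 180) and rotate(2, 90) lands elsewhere
begin: [θ0=90°, θ1=0°, θ2=270°]
1. rotate(2, 180) → [θ0=90°, θ1=0°, θ2=90°]
2. rotate(2, 90) → [θ0=90°, θ1=0°, θ2=180°]
all 36 alternatives checked — unique.

rotate(2, 180), rotate(2, 90)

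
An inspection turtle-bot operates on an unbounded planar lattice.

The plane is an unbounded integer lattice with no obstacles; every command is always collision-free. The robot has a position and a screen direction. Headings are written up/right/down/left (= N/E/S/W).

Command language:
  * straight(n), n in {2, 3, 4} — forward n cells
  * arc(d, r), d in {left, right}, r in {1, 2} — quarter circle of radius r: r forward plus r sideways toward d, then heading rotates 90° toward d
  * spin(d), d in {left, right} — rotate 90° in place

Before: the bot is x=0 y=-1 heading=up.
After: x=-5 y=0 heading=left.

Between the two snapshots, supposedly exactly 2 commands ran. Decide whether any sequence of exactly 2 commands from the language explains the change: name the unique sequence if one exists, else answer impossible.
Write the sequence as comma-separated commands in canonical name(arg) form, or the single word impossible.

arc(left, 1), straight(4)

key: order matters: swapping arc(left, 1) and straight(4) lands elsewhere
begin: x=0 y=-1 heading=up
1. arc(left, 1) → x=-1 y=0 heading=left
2. straight(4) → x=-5 y=0 heading=left
no rival 2-sequence matches.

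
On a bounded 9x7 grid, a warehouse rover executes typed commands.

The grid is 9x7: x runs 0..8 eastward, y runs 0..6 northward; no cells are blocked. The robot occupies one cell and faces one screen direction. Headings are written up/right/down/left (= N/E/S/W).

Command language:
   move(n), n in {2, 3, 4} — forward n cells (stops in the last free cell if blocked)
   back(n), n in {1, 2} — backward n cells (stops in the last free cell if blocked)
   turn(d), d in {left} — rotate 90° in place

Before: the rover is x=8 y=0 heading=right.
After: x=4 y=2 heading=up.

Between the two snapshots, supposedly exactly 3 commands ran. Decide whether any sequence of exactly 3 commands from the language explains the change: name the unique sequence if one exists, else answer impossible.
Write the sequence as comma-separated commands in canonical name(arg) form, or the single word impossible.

every 3-command combo misses the target.

impossible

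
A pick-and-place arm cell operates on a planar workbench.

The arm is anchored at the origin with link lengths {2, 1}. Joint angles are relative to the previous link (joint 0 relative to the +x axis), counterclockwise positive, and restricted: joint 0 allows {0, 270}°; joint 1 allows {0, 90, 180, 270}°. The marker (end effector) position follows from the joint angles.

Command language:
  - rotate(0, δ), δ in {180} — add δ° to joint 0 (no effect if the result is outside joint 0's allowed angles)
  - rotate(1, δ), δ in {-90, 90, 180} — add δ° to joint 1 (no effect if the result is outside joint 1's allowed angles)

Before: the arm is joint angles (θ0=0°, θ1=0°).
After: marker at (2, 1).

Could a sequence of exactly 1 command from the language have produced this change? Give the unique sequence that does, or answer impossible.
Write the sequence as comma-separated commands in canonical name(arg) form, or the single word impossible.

rotate(1, 90)

begin: joint angles (θ0=0°, θ1=0°)
1. rotate(1, 90) → joint angles (θ0=0°, θ1=90°)
no other 1-command option fits: unique.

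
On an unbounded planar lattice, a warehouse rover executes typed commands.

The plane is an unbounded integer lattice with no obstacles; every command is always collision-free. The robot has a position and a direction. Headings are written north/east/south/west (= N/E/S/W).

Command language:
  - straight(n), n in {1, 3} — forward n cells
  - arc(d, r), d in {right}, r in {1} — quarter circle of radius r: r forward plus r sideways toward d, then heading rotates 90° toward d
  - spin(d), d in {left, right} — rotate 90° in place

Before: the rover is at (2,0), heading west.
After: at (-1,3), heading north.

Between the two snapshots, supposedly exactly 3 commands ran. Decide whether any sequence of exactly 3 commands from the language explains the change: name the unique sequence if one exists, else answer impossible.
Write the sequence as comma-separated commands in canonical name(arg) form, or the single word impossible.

key: position moved to (-1,3) AND the heading swung to N — translation plus rotation needed
from: at (2,0), heading west
[1] after straight(3): at (-1,0), heading west
[2] after spin(right): at (-1,0), heading north
[3] after straight(3): at (-1,3), heading north
all 125 alternatives checked — unique.

straight(3), spin(right), straight(3)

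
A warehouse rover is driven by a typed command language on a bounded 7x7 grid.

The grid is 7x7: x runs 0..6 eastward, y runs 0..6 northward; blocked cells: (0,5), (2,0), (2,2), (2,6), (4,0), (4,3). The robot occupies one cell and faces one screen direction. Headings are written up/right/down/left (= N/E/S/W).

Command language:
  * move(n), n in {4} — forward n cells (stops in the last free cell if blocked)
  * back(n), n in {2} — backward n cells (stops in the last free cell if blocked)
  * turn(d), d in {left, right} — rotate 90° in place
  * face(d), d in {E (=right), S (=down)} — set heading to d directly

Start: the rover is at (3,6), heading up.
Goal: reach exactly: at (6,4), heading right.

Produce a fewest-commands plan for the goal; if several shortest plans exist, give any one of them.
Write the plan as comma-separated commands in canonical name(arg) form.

back(2), turn(right), move(4)

initial: at (3,6), heading up
[1] after back(2): at (3,4), heading up
[2] after turn(right): at (3,4), heading right
[3] after move(4): at (6,4), heading right
nothing shorter than 3 reaches the goal.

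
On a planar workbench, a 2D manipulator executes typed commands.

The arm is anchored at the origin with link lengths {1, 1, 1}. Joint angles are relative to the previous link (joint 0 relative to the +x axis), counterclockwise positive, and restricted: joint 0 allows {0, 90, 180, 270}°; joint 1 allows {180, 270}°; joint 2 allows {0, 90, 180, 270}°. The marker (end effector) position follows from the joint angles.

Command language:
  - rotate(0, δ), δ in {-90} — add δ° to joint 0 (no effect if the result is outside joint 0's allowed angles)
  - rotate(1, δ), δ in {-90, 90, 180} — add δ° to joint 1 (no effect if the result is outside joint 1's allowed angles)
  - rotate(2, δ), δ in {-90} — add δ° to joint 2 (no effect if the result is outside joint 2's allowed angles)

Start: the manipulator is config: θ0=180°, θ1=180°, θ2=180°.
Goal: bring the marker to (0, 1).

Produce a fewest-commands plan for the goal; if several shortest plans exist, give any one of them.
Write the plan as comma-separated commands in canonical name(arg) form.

start: config: θ0=180°, θ1=180°, θ2=180°
t=1 rotate(0, -90) ⇒ config: θ0=90°, θ1=180°, θ2=180°
shorter routes all fall short; 1 is best.

rotate(0, -90)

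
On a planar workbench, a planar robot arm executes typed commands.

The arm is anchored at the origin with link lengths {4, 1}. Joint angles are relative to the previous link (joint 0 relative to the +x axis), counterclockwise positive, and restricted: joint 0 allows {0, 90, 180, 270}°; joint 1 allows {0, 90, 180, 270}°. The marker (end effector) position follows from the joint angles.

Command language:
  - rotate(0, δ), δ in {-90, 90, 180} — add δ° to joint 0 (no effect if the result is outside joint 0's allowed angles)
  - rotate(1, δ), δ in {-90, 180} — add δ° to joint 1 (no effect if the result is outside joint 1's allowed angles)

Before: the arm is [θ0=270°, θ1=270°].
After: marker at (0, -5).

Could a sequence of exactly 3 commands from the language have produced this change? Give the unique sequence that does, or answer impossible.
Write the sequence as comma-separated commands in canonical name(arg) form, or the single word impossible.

rotate(1, -90), rotate(1, -90), rotate(1, -90)

from: [θ0=270°, θ1=270°]
1. rotate(1, -90) → [θ0=270°, θ1=180°]
2. rotate(1, -90) → [θ0=270°, θ1=90°]
3. rotate(1, -90) → [θ0=270°, θ1=0°]
no rival 3-sequence matches.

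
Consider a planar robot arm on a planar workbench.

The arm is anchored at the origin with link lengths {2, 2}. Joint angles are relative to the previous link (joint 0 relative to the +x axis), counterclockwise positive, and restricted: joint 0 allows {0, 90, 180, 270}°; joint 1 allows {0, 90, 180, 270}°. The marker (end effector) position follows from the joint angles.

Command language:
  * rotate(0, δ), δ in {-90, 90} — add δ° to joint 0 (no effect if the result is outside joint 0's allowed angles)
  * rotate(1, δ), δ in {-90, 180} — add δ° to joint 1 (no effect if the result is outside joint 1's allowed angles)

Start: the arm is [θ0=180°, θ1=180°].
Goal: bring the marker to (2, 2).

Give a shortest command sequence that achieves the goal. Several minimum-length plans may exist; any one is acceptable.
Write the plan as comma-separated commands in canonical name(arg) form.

begin: [θ0=180°, θ1=180°]
[1] after rotate(0, -90): [θ0=90°, θ1=180°]
[2] after rotate(0, -90): [θ0=0°, θ1=180°]
[3] after rotate(1, -90): [θ0=0°, θ1=90°]
shorter routes all fall short; 3 is best.

rotate(0, -90), rotate(0, -90), rotate(1, -90)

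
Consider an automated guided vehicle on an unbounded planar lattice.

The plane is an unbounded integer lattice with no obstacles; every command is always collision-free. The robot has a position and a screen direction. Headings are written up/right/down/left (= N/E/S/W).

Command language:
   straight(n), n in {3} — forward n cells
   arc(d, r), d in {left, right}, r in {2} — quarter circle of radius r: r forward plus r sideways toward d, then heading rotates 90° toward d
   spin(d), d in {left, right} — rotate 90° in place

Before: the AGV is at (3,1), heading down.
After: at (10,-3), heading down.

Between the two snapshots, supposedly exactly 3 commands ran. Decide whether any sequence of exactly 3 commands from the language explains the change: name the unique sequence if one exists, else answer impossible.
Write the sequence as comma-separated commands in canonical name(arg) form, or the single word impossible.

key: order matters: swapping arc(left, 2) and arc(right, 2) lands elsewhere
initial: at (3,1), heading down
t=1 arc(left, 2) ⇒ at (5,-1), heading right
t=2 straight(3) ⇒ at (8,-1), heading right
t=3 arc(right, 2) ⇒ at (10,-3), heading down
no rival 3-sequence matches.

arc(left, 2), straight(3), arc(right, 2)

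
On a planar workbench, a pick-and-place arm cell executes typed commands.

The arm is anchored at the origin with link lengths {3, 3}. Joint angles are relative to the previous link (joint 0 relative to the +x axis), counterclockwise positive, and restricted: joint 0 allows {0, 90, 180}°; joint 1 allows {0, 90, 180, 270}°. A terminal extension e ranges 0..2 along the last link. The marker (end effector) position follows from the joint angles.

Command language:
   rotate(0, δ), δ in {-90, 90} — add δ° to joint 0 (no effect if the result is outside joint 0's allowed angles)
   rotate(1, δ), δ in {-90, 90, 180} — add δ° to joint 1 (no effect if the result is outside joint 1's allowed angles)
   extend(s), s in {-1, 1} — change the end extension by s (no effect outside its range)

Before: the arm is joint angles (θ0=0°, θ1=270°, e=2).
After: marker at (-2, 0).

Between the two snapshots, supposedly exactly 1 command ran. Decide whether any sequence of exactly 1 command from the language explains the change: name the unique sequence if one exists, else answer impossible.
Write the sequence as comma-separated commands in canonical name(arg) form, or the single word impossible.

from: joint angles (θ0=0°, θ1=270°, e=2)
t=1 rotate(1, -90) ⇒ joint angles (θ0=0°, θ1=180°, e=2)
no rival 1-sequence matches.

rotate(1, -90)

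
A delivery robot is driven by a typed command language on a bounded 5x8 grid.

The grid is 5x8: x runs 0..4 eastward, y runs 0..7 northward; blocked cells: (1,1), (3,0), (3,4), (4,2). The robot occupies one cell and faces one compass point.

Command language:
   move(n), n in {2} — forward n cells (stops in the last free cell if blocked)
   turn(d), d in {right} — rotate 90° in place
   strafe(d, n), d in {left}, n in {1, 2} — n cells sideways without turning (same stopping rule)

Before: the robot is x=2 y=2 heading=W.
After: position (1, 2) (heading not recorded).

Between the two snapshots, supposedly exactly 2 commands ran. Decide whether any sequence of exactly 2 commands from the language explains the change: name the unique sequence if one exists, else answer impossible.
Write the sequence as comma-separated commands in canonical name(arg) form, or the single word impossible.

turn(right), strafe(left, 1)

key: order matters: swapping turn(right) and strafe(left, 1) lands elsewhere
t0: x=2 y=2 heading=W
1. turn(right) → x=2 y=2 heading=N
2. strafe(left, 1) → x=1 y=2 heading=N
no other 2-command option fits: unique.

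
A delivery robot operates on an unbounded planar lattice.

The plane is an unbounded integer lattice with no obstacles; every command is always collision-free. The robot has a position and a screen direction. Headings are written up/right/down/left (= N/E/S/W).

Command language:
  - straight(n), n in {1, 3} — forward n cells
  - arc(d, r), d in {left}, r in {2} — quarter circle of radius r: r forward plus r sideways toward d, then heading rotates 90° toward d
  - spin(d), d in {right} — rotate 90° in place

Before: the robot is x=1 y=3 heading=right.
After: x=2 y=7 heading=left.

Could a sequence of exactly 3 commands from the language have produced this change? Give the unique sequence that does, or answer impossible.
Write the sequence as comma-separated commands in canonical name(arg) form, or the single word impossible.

straight(1), arc(left, 2), arc(left, 2)

key: cell and facing (now W) both changed — the 3 commands mix motion and turning
start: x=1 y=3 heading=right
[1] after straight(1): x=2 y=3 heading=right
[2] after arc(left, 2): x=4 y=5 heading=up
[3] after arc(left, 2): x=2 y=7 heading=left
no other 3-command option fits: unique.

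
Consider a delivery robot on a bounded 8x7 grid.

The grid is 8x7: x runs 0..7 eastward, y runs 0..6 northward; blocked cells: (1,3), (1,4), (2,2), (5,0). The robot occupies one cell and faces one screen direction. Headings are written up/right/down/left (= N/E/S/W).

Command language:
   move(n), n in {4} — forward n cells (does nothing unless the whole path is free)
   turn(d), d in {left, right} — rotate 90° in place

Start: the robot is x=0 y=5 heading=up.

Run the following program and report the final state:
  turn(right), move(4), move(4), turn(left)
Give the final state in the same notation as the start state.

t0: x=0 y=5 heading=up
1. turn(right) → x=0 y=5 heading=right
2. move(4) → x=4 y=5 heading=right
3. move(4) → x=4 y=5 heading=right
4. turn(left) → x=4 y=5 heading=up

x=4 y=5 heading=up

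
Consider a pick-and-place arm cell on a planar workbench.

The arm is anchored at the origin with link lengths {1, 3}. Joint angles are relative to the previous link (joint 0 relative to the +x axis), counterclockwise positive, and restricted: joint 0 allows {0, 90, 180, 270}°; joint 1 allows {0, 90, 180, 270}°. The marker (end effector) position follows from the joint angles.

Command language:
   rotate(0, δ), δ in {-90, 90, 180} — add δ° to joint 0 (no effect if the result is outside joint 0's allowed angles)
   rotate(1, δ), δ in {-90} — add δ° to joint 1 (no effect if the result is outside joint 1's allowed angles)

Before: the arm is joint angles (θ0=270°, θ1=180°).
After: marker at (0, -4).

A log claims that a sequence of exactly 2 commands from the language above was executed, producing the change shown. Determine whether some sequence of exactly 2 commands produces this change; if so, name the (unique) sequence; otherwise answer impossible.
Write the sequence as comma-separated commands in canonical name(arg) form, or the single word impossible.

from: joint angles (θ0=270°, θ1=180°)
[1] after rotate(1, -90): joint angles (θ0=270°, θ1=90°)
[2] after rotate(1, -90): joint angles (θ0=270°, θ1=0°)
uniquely the one of 16 2-step routes that fits.

rotate(1, -90), rotate(1, -90)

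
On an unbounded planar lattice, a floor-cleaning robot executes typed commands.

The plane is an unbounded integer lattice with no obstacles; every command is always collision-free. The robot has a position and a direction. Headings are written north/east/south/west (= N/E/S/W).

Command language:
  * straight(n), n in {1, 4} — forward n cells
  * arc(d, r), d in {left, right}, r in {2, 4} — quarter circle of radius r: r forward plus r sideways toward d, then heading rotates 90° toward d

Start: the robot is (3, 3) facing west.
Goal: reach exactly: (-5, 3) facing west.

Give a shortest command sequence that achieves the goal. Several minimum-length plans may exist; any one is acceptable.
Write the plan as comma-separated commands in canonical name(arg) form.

initial: (3, 3) facing west
t=1 straight(4) ⇒ (-1, 3) facing west
t=2 straight(4) ⇒ (-5, 3) facing west
no 1-step plan works, so 2 is optimal.

straight(4), straight(4)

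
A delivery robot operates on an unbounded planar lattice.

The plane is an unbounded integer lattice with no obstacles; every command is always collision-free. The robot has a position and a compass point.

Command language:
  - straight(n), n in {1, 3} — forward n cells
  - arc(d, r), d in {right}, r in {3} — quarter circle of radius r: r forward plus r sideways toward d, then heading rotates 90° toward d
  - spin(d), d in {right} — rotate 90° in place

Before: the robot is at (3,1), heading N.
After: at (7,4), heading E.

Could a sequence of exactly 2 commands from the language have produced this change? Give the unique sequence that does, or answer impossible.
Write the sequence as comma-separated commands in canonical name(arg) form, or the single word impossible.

arc(right, 3), straight(1)

key: order matters: swapping arc(right, 3) and straight(1) lands elsewhere
start: at (3,1), heading N
1. arc(right, 3) → at (6,4), heading E
2. straight(1) → at (7,4), heading E
uniquely the one of 16 2-step routes that fits.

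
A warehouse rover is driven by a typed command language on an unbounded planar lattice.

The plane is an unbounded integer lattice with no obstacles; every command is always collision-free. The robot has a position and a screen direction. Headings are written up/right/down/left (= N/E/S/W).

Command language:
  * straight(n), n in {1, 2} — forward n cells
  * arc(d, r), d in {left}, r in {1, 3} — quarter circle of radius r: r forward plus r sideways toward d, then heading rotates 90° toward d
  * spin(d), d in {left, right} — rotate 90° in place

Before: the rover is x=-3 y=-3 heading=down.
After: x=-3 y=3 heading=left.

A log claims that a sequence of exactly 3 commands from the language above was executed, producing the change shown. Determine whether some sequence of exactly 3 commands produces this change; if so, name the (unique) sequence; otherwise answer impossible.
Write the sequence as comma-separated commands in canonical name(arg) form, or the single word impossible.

key: cell and facing (now W) both changed — the 3 commands mix motion and turning
begin: x=-3 y=-3 heading=down
[1] after spin(left): x=-3 y=-3 heading=right
[2] after arc(left, 3): x=0 y=0 heading=up
[3] after arc(left, 3): x=-3 y=3 heading=left
no other 3-command option fits: unique.

spin(left), arc(left, 3), arc(left, 3)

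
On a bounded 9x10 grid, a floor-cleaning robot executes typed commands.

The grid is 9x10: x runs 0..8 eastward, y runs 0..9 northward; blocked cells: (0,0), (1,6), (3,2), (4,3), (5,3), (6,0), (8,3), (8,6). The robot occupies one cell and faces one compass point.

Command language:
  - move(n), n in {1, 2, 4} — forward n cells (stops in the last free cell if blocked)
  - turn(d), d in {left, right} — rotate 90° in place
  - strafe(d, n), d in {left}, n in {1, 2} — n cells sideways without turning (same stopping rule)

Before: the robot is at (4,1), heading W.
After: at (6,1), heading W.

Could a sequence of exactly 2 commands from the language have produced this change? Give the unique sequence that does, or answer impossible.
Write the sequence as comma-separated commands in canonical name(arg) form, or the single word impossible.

impossible

every 2-command combo misses the target.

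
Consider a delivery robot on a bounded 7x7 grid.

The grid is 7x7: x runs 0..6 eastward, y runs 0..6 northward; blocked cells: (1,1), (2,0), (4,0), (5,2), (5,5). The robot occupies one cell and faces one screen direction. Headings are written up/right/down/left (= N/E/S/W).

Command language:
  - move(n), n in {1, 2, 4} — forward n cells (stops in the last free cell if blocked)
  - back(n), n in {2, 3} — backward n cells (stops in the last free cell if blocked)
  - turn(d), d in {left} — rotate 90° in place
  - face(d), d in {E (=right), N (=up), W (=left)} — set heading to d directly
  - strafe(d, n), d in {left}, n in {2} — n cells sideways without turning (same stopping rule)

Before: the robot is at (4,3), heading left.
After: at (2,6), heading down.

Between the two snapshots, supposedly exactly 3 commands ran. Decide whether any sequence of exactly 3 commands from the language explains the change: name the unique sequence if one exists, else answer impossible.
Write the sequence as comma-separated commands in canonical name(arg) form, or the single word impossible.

move(2), turn(left), back(3)

key: running back(3) before move(2) would end elsewhere — order is forced
initial: at (4,3), heading left
step 1 (move(2)): at (2,3), heading left
step 2 (turn(left)): at (2,3), heading down
step 3 (back(3)): at (2,6), heading down
all 1000 alternatives checked — unique.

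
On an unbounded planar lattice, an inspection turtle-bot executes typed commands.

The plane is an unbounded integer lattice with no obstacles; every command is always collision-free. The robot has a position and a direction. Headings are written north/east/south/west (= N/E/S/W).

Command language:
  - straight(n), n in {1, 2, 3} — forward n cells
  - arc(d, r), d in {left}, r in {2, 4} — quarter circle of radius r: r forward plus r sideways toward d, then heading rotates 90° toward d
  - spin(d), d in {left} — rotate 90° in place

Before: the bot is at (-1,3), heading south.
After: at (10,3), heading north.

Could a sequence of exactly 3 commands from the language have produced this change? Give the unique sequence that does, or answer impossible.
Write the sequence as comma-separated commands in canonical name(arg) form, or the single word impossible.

key: position moved to (10,3) AND the heading swung to N — translation plus rotation needed
t0: at (-1,3), heading south
[1] after arc(left, 4): at (3,-1), heading east
[2] after straight(3): at (6,-1), heading east
[3] after arc(left, 4): at (10,3), heading north
no rival 3-sequence matches.

arc(left, 4), straight(3), arc(left, 4)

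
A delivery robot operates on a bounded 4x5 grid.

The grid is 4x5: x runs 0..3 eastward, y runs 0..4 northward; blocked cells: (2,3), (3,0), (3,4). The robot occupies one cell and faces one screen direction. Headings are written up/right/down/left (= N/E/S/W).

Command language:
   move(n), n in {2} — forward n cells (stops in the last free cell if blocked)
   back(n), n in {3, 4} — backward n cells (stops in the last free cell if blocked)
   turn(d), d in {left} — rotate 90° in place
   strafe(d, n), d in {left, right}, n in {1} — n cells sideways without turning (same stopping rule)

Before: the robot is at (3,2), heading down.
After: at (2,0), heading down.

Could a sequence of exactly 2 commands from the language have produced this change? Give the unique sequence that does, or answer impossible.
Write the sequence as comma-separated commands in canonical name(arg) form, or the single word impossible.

strafe(right, 1), move(2)

key: order matters: swapping strafe(right, 1) and move(2) lands elsewhere
from: at (3,2), heading down
t=1 strafe(right, 1) ⇒ at (2,2), heading down
t=2 move(2) ⇒ at (2,0), heading down
no rival 2-sequence matches.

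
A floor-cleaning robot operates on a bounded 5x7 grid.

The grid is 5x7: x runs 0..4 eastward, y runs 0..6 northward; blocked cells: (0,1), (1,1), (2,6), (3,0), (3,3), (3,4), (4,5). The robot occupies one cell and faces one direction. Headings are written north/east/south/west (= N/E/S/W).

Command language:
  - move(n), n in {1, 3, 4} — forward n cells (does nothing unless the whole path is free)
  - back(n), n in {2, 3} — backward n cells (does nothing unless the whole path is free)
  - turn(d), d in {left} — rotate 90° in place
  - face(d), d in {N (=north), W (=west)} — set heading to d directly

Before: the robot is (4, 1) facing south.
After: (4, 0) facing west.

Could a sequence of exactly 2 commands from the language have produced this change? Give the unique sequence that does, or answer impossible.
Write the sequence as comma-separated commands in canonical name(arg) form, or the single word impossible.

move(1), face(W)

key: running face(W) before move(1) would end elsewhere — order is forced
t0: (4, 1) facing south
[1] after move(1): (4, 0) facing south
[2] after face(W): (4, 0) facing west
no other 2-command option fits: unique.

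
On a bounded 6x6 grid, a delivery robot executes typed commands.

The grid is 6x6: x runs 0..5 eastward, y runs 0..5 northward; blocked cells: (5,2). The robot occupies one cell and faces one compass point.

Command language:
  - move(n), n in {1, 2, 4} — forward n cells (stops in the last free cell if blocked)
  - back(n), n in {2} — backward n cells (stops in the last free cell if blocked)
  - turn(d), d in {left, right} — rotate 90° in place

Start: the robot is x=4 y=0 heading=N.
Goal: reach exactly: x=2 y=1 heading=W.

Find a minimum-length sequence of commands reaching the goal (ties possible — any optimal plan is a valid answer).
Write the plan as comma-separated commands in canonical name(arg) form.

t0: x=4 y=0 heading=N
step 1 (move(1)): x=4 y=1 heading=N
step 2 (turn(left)): x=4 y=1 heading=W
step 3 (move(2)): x=2 y=1 heading=W
nothing shorter than 3 reaches the goal.

move(1), turn(left), move(2)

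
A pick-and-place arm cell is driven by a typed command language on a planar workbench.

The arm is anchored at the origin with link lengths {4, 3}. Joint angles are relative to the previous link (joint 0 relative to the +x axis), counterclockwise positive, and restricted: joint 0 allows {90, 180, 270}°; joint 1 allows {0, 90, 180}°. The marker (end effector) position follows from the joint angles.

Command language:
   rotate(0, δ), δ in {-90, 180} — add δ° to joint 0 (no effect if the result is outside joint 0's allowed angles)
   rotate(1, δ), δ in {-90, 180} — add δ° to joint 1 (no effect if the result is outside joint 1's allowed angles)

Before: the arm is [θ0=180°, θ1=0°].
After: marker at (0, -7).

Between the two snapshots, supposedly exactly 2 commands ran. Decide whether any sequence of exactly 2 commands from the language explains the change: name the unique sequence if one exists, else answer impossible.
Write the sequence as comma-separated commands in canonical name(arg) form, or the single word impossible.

key: running rotate(0, 180) before rotate(0, -90) would end elsewhere — order is forced
t0: [θ0=180°, θ1=0°]
step 1 (rotate(0, -90)): [θ0=90°, θ1=0°]
step 2 (rotate(0, 180)): [θ0=270°, θ1=0°]
uniquely the one of 16 2-step routes that fits.

rotate(0, -90), rotate(0, 180)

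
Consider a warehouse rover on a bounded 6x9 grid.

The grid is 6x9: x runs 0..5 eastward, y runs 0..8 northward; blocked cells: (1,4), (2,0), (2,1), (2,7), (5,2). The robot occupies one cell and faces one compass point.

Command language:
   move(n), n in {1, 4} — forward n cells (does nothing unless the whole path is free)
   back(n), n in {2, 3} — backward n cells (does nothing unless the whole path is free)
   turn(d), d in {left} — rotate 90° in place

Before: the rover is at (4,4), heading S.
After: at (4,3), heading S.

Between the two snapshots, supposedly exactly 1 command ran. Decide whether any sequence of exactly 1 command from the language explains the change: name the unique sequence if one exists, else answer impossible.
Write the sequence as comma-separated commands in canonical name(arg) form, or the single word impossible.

move(1)

key: heading stays S — the single command does not turn
start: at (4,4), heading S
[1] after move(1): at (4,3), heading S
no other 1-command option fits: unique.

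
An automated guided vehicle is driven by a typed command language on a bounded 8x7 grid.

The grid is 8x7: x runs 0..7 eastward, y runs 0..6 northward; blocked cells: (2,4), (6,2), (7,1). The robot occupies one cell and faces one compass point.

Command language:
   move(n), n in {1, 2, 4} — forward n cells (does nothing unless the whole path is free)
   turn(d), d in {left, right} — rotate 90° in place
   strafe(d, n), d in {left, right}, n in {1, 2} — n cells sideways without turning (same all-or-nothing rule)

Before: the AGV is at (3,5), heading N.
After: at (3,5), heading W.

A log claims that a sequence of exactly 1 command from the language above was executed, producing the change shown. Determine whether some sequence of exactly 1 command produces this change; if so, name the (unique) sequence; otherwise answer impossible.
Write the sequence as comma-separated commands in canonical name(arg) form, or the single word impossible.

key: parked at (3,5) the whole time — nothing moves the robot
from: at (3,5), heading N
1. turn(left) → at (3,5), heading W
all 9 alternatives checked — unique.

turn(left)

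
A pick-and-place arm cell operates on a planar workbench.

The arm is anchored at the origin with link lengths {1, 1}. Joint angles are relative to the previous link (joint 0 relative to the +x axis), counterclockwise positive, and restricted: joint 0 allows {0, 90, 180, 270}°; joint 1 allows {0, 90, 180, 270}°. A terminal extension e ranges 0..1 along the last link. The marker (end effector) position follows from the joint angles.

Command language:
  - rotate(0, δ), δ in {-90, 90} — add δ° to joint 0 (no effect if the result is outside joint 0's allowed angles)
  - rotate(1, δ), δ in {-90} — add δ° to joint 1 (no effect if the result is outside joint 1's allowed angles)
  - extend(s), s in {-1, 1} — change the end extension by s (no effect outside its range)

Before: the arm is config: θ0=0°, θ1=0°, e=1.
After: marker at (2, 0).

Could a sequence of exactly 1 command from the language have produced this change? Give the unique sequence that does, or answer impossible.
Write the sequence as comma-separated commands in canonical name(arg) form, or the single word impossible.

extend(-1)

t0: config: θ0=0°, θ1=0°, e=1
step 1 (extend(-1)): config: θ0=0°, θ1=0°, e=0
uniquely the one of 5 1-step routes that fits.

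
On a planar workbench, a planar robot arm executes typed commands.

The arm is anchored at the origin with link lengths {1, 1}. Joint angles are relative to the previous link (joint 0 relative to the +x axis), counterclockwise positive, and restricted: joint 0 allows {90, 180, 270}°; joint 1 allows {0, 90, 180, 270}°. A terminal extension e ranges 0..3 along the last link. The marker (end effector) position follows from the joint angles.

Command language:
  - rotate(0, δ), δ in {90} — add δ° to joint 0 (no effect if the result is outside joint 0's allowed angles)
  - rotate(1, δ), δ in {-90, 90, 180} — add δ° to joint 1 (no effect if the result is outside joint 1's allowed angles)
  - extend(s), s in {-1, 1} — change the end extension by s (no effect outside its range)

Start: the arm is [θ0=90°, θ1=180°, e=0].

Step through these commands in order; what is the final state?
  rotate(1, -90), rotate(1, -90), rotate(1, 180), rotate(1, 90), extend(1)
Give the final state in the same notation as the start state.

start: [θ0=90°, θ1=180°, e=0]
1. rotate(1, -90) → [θ0=90°, θ1=90°, e=0]
2. rotate(1, -90) → [θ0=90°, θ1=0°, e=0]
3. rotate(1, 180) → [θ0=90°, θ1=180°, e=0]
4. rotate(1, 90) → [θ0=90°, θ1=270°, e=0]
5. extend(1) → [θ0=90°, θ1=270°, e=1]

[θ0=90°, θ1=270°, e=1]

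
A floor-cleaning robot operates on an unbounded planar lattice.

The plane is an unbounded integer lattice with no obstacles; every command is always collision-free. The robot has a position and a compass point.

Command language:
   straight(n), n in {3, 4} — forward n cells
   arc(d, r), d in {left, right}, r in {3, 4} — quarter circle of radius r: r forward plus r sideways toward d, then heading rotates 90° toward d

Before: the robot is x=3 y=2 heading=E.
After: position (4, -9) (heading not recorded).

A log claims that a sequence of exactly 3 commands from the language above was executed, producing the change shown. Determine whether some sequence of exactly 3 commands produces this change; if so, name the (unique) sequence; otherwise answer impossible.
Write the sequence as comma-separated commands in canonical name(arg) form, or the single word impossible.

arc(right, 4), straight(4), arc(right, 3)

key: order matters: swapping arc(right, 4) and arc(right, 3) lands elsewhere
begin: x=3 y=2 heading=E
step 1 (arc(right, 4)): x=7 y=-2 heading=S
step 2 (straight(4)): x=7 y=-6 heading=S
step 3 (arc(right, 3)): x=4 y=-9 heading=W
all 216 alternatives checked — unique.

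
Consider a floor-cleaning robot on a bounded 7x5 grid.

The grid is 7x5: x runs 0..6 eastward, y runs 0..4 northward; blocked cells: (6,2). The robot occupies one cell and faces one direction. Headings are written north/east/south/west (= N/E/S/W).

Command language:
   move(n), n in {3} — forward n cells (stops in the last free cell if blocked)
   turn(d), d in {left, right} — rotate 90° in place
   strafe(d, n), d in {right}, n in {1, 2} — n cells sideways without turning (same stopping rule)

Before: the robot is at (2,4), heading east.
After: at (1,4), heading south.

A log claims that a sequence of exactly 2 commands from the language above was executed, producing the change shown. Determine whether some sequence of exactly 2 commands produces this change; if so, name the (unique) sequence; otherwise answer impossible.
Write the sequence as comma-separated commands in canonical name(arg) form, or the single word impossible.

key: running strafe(right, 1) before turn(right) would end elsewhere — order is forced
t0: at (2,4), heading east
step 1 (turn(right)): at (2,4), heading south
step 2 (strafe(right, 1)): at (1,4), heading south
all 25 alternatives checked — unique.

turn(right), strafe(right, 1)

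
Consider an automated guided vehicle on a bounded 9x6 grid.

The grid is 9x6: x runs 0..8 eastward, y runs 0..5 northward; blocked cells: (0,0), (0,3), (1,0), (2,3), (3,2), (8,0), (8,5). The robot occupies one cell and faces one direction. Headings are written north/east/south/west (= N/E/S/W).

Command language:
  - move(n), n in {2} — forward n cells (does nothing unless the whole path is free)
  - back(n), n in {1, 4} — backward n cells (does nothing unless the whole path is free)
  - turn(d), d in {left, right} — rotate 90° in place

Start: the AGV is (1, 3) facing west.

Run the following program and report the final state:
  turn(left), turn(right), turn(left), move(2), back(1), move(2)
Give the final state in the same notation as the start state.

t0: (1, 3) facing west
[1] after turn(left): (1, 3) facing south
[2] after turn(right): (1, 3) facing west
[3] after turn(left): (1, 3) facing south
[4] after move(2): (1, 1) facing south
[5] after back(1): (1, 2) facing south
[6] after move(2): (1, 2) facing south

(1, 2) facing south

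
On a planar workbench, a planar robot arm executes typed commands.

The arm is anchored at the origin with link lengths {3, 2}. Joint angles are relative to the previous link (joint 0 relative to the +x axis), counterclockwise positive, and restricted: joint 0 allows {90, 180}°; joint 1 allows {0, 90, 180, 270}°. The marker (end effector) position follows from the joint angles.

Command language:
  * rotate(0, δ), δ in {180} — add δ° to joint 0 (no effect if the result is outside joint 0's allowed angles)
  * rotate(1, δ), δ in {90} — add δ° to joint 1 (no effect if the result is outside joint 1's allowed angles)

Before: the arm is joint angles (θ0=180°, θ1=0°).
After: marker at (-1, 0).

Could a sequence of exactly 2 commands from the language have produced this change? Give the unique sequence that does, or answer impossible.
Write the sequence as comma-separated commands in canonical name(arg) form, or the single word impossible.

start: joint angles (θ0=180°, θ1=0°)
[1] after rotate(1, 90): joint angles (θ0=180°, θ1=90°)
[2] after rotate(1, 90): joint angles (θ0=180°, θ1=180°)
no other 2-command option fits: unique.

rotate(1, 90), rotate(1, 90)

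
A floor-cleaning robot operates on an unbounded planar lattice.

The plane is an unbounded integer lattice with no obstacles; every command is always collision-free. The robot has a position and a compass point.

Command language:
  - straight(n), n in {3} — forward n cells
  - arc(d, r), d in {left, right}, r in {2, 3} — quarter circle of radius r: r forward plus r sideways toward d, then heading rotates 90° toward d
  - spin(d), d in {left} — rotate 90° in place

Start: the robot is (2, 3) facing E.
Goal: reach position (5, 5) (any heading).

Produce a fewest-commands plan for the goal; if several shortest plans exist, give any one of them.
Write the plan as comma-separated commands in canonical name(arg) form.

begin: (2, 3) facing E
t=1 arc(left, 3) ⇒ (5, 6) facing N
t=2 arc(left, 3) ⇒ (2, 9) facing W
t=3 arc(left, 2) ⇒ (0, 7) facing S
t=4 arc(left, 2) ⇒ (2, 5) facing E
t=5 straight(3) ⇒ (5, 5) facing E
no 4-step plan works, so 5 is optimal.

arc(left, 3), arc(left, 3), arc(left, 2), arc(left, 2), straight(3)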